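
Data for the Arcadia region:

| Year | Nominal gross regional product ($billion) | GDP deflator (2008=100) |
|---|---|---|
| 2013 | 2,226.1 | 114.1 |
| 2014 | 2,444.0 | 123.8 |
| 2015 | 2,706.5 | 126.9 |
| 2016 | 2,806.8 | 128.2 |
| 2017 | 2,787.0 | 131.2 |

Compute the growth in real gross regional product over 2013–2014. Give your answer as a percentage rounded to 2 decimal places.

Real gross regional product 2013 = 2226.1/1.141 = 1951.01.
Real gross regional product 2014 = 2444.0/1.238 = 1974.15.
Change = 1974.15/1951.01 − 1 = 0.0119.

1.19%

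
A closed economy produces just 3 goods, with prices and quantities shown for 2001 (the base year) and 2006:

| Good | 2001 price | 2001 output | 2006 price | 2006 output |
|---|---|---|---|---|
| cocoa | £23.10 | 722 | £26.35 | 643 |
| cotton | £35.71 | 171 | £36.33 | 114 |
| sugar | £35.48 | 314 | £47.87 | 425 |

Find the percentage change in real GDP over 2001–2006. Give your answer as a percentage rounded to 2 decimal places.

Real GDP 2001 = Nominal GDP 2001 = 23.10·722 + 35.71·171 + 35.48·314 = 33925.33.
Real GDP 2006 (at 2001 prices) = 23.10·643 + 35.71·114 + 35.48·425 = 34003.24.
Real growth = 34003.24/33925.33 − 1 = 0.0023.

0.23%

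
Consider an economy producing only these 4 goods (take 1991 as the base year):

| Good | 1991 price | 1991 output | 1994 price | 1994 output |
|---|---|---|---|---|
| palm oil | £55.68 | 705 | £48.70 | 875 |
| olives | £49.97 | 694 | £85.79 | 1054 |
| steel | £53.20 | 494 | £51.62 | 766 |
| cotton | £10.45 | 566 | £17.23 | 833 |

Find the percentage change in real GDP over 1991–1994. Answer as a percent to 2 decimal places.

42.13%

Real GDP 1991 = Nominal GDP 1991 = 55.68·705 + 49.97·694 + 53.20·494 + 10.45·566 = 106129.08.
Real GDP 1994 (at 1991 prices) = 55.68·875 + 49.97·1054 + 53.20·766 + 10.45·833 = 150844.43.
Real growth = 150844.43/106129.08 − 1 = 0.4213.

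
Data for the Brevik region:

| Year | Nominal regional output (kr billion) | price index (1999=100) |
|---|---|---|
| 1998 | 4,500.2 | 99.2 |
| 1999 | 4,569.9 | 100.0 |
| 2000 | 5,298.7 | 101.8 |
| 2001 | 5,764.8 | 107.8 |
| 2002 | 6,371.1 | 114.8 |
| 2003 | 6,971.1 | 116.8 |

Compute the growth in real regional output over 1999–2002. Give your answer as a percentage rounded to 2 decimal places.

21.44%

Real regional output 1999 = 4569.9/1.000 = 4569.90.
Real regional output 2002 = 6371.1/1.148 = 5549.74.
Change = 5549.74/4569.90 − 1 = 0.2144.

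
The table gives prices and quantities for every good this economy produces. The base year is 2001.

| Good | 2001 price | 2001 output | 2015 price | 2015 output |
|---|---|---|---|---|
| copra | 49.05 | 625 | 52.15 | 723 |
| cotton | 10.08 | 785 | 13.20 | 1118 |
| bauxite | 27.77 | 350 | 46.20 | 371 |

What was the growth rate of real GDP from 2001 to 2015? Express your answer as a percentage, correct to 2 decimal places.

18.11%

Real GDP 2001 = Nominal GDP 2001 = 49.05·625 + 10.08·785 + 27.77·350 = 48288.55.
Real GDP 2015 (at 2001 prices) = 49.05·723 + 10.08·1118 + 27.77·371 = 57035.26.
Real growth = 57035.26/48288.55 − 1 = 0.1811.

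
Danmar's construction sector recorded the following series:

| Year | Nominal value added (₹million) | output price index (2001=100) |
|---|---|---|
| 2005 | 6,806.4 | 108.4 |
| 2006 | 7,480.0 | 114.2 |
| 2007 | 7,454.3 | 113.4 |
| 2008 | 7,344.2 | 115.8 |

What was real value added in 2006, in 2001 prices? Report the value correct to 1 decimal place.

Real value added 2006 = 7480.0 / 1.142 = 6549.91.

₹6,549.9 million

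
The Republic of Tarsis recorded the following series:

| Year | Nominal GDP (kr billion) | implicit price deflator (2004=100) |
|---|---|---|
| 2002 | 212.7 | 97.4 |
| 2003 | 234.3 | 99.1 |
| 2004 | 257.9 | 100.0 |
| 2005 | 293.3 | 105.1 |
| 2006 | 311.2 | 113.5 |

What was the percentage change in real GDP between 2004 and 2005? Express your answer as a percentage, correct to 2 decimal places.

8.21%

Real GDP 2004 = 257.9/1.000 = 257.90.
Real GDP 2005 = 293.3/1.051 = 279.07.
Change = 279.07/257.90 − 1 = 0.0821.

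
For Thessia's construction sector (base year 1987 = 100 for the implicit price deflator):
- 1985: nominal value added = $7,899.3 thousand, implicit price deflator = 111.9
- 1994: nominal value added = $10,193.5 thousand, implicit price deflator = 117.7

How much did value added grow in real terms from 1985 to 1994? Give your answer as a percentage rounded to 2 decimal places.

Real value added 1985 = 7899.3 / 1.119 = 7059.25.
Real value added 1994 = 10193.5 / 1.177 = 8660.58.
Real growth = 8660.58 / 7059.25 − 1 = 0.2268.

22.68%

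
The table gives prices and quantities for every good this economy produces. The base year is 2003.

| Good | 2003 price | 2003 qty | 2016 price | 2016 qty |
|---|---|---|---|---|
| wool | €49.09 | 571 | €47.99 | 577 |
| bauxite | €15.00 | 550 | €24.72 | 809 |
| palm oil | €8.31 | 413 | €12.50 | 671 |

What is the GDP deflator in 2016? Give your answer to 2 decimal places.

Nominal GDP 2016 = 47.99·577 + 24.72·809 + 12.50·671 = 56076.21.
Real GDP 2016 (at 2003 prices) = 49.09·577 + 15.00·809 + 8.31·671 = 46035.94.
Deflator = Nominal/Real × 100 = 56076.21/46035.94 × 100 = 121.810.

121.81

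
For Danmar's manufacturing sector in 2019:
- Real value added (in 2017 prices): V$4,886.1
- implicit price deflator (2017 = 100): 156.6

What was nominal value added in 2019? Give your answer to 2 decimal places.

Nominal value added = Real × (implicit price deflator/100) = 4886.1 × 1.566 = 7651.63.

V$7,651.63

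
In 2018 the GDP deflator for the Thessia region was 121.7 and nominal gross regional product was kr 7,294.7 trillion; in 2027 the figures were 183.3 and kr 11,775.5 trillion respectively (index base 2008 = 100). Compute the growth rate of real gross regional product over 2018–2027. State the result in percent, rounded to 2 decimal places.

7.18%

Real gross regional product 2018 = 7294.7 / 1.217 = 5994.00.
Real gross regional product 2027 = 11775.5 / 1.833 = 6424.17.
Real growth = 6424.17 / 5994.00 − 1 = 0.0718.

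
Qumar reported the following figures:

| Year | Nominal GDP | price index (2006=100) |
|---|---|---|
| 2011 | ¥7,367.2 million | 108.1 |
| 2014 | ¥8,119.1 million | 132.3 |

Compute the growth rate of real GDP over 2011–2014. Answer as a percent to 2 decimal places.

-9.95%

Deflate each year: 2011 → 7367.2/1.081 = 6815.17; 2014 → 8119.1/1.323 = 6136.89.
So real GDP changed by 6136.89/6815.17 − 1 = -0.0995, i.e. -9.95%.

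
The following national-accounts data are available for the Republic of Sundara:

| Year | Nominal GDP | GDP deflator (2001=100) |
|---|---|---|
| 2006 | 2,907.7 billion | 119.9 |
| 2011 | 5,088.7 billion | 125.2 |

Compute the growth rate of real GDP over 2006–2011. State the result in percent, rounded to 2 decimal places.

67.60%

Real GDP 2006 = 2907.7 / 1.199 = 2425.10.
Real GDP 2011 = 5088.7 / 1.252 = 4064.46.
Real growth = 4064.46 / 2425.10 − 1 = 0.6760.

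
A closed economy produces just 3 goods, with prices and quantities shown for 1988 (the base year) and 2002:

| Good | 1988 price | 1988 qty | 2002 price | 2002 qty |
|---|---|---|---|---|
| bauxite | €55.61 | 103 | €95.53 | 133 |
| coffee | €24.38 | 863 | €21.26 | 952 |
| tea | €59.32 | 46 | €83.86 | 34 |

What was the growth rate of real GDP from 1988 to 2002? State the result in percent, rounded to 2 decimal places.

Real GDP 1988 = Nominal GDP 1988 = 55.61·103 + 24.38·863 + 59.32·46 = 29496.49.
Real GDP 2002 (at 1988 prices) = 55.61·133 + 24.38·952 + 59.32·34 = 32622.77.
Real growth = 32622.77/29496.49 − 1 = 0.1060.

10.60%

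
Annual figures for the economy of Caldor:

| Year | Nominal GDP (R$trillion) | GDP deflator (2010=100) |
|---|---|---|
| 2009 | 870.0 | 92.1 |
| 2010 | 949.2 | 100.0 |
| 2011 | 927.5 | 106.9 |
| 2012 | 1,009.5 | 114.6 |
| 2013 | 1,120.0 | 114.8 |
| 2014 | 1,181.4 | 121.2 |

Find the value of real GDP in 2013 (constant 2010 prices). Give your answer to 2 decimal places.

R$975.61 trillion

Real GDP 2013 = 1120.0 / 1.148 = 975.61.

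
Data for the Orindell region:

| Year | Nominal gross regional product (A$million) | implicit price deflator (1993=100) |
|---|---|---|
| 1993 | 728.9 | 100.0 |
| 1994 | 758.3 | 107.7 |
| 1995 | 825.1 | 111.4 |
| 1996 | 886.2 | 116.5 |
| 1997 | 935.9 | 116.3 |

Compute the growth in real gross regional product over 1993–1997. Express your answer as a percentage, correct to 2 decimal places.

Real gross regional product 1993 = 728.9/1.000 = 728.90.
Real gross regional product 1997 = 935.9/1.163 = 804.73.
Change = 804.73/728.90 − 1 = 0.1040.

10.40%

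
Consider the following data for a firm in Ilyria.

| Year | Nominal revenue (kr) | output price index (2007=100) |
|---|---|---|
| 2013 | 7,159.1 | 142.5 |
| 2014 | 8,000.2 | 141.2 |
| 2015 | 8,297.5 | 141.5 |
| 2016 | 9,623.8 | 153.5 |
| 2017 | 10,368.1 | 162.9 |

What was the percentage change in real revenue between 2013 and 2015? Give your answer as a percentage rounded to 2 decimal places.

16.72%

Real revenue 2013 = 7159.1/1.425 = 5023.93.
Real revenue 2015 = 8297.5/1.415 = 5863.96.
Change = 5863.96/5023.93 − 1 = 0.1672.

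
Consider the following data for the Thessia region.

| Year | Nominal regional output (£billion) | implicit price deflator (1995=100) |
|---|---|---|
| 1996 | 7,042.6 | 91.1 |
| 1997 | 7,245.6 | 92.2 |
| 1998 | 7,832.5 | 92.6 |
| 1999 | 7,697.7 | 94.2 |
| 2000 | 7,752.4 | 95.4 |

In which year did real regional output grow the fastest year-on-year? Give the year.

1997: real = 7245.6/0.922 = 7858.57; growth vs 1996 (7730.63) = 1.65%.
1998: real = 7832.5/0.926 = 8458.42; growth vs 1997 (7858.57) = 7.63%.
1999: real = 7697.7/0.942 = 8171.66; growth vs 1998 (8458.42) = -3.39%.
2000: real = 7752.4/0.954 = 8126.21; growth vs 1999 (8171.66) = -0.56%.

1998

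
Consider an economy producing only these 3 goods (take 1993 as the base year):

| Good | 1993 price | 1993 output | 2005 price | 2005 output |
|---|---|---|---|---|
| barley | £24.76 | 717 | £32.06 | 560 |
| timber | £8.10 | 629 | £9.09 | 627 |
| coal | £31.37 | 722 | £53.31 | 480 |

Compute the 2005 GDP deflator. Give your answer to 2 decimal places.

144.82

Nominal GDP 2005 = 32.06·560 + 9.09·627 + 53.31·480 = 49241.83.
Real GDP 2005 (at 1993 prices) = 24.76·560 + 8.10·627 + 31.37·480 = 34001.90.
Deflator = Nominal/Real × 100 = 49241.83/34001.90 × 100 = 144.821.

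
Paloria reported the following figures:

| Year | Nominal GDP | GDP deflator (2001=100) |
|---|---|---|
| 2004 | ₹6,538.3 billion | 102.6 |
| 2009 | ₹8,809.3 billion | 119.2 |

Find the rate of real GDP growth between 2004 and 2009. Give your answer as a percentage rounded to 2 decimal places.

15.97%

Real GDP 2004 = 6538.3 / 1.026 = 6372.61.
Real GDP 2009 = 8809.3 / 1.192 = 7390.35.
Real growth = 7390.35 / 6372.61 − 1 = 0.1597.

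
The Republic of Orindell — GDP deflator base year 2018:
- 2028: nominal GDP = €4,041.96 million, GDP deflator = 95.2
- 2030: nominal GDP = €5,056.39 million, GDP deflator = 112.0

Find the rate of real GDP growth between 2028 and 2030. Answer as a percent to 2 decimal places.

Deflate each year: 2028 → 4041.96/0.952 = 4245.76; 2030 → 5056.39/1.120 = 4514.63.
So real GDP changed by 4514.63/4245.76 − 1 = 0.0633, i.e. 6.33%.

6.33%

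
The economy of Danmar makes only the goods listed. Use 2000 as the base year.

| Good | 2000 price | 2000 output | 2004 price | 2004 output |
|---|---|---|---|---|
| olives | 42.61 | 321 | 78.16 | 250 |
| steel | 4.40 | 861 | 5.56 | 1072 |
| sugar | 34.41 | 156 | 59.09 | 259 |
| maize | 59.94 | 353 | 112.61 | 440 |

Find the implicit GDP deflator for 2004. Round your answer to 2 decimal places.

178.37

Nominal GDP 2004 = 78.16·250 + 5.56·1072 + 59.09·259 + 112.61·440 = 90353.03.
Real GDP 2004 (at 2000 prices) = 42.61·250 + 4.40·1072 + 34.41·259 + 59.94·440 = 50655.09.
Deflator = Nominal/Real × 100 = 90353.03/50655.09 × 100 = 178.369.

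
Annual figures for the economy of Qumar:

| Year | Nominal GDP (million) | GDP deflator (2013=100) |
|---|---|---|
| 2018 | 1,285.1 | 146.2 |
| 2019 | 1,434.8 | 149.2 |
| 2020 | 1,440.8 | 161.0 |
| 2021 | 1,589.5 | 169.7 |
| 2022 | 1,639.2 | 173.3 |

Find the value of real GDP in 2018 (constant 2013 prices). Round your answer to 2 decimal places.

879.00 million

Real GDP 2018 = 1285.1 / 1.462 = 879.00.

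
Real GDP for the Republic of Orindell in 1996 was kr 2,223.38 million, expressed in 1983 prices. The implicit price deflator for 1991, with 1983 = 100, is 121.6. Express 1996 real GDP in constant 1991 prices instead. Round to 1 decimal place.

kr 2,703.6 million

Real GDP in 1991 prices = Real GDP in 1983 prices × (P_1991/P_1983) = 2223.38 × 1.216 = 2703.63.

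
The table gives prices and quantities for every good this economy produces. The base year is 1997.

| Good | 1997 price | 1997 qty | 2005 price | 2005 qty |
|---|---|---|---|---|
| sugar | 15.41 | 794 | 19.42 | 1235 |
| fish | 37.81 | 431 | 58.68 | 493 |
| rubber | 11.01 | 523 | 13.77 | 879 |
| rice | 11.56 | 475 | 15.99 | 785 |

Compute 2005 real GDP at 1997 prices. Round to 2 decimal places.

56424.07

Real GDP 2005 = Σ (p_1997 × q_2005) = 15.41·1235 + 37.81·493 + 11.01·879 + 11.56·785 = 56424.07.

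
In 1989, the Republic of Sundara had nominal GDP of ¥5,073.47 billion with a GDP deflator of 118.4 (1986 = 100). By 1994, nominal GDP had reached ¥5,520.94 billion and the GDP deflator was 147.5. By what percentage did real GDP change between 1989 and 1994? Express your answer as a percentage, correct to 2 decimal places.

Real GDP 1989 = 5073.47 / 1.184 = 4285.03.
Real GDP 1994 = 5520.94 / 1.475 = 3743.01.
Real growth = 3743.01 / 4285.03 − 1 = -0.1265.

-12.65%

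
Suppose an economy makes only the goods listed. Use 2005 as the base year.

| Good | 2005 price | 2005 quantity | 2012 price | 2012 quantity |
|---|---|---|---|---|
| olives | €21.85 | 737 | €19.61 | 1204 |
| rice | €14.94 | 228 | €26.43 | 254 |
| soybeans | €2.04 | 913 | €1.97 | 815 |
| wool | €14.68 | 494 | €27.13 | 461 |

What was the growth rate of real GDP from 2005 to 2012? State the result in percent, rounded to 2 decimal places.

34.61%

Real GDP 2005 = Nominal GDP 2005 = 21.85·737 + 14.94·228 + 2.04·913 + 14.68·494 = 28624.21.
Real GDP 2012 (at 2005 prices) = 21.85·1204 + 14.94·254 + 2.04·815 + 14.68·461 = 38532.24.
Real growth = 38532.24/28624.21 − 1 = 0.3461.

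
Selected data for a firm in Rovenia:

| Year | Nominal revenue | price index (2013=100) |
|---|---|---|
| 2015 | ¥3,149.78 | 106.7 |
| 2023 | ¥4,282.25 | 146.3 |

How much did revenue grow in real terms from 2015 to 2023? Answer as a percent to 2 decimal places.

Deflate each year: 2015 → 3149.78/1.067 = 2952.00; 2023 → 4282.25/1.463 = 2927.03.
So real revenue changed by 2927.03/2952.00 − 1 = -0.0085, i.e. -0.85%.

-0.85%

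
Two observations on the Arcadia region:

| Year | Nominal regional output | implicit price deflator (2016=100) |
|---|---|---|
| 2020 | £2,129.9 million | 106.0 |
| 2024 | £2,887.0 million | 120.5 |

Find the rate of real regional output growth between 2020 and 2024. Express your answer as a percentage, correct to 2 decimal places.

19.24%

Real regional output 2020 = 2129.9 / 1.060 = 2009.34.
Real regional output 2024 = 2887.0 / 1.205 = 2395.85.
Real growth = 2395.85 / 2009.34 − 1 = 0.1924.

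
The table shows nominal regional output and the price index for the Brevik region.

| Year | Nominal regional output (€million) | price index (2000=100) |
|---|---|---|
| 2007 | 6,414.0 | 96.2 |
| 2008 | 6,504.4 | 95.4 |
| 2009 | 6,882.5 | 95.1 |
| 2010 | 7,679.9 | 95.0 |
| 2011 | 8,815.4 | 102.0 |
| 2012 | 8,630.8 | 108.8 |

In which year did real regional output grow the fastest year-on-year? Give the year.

2010

2008: real = 6504.4/0.954 = 6818.03; growth vs 2007 (6667.36) = 2.26%.
2009: real = 6882.5/0.951 = 7237.12; growth vs 2008 (6818.03) = 6.15%.
2010: real = 7679.9/0.950 = 8084.11; growth vs 2009 (7237.12) = 11.70%.
2011: real = 8815.4/1.020 = 8642.55; growth vs 2010 (8084.11) = 6.91%.
2012: real = 8630.8/1.088 = 7932.72; growth vs 2011 (8642.55) = -8.21%.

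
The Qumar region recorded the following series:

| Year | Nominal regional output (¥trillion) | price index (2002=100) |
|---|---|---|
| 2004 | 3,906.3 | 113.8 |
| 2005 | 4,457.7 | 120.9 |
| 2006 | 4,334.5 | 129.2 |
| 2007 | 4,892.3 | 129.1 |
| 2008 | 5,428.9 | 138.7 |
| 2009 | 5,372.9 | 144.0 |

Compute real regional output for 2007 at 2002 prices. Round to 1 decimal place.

¥3,789.5 trillion

Real regional output 2007 = 4892.3 / 1.291 = 3789.54.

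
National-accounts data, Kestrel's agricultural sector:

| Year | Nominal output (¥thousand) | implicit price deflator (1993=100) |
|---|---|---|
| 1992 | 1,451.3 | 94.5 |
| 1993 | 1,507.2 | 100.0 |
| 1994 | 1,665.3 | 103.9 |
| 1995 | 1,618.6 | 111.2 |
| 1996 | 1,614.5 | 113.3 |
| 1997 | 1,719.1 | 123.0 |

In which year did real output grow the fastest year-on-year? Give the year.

1994

1993: real = 1507.2/1.000 = 1507.20; growth vs 1992 (1535.77) = -1.86%.
1994: real = 1665.3/1.039 = 1602.79; growth vs 1993 (1507.20) = 6.34%.
1995: real = 1618.6/1.112 = 1455.58; growth vs 1994 (1602.79) = -9.18%.
1996: real = 1614.5/1.133 = 1424.98; growth vs 1995 (1455.58) = -2.10%.
1997: real = 1719.1/1.230 = 1397.64; growth vs 1996 (1424.98) = -1.92%.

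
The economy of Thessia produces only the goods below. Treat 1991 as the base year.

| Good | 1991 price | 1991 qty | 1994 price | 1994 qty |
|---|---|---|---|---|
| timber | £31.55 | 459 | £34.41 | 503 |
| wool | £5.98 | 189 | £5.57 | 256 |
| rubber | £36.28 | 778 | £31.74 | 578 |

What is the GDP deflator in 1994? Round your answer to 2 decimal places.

Nominal GDP 1994 = 34.41·503 + 5.57·256 + 31.74·578 = 37079.87.
Real GDP 1994 (at 1991 prices) = 31.55·503 + 5.98·256 + 36.28·578 = 38370.37.
Deflator = Nominal/Real × 100 = 37079.87/38370.37 × 100 = 96.637.

96.64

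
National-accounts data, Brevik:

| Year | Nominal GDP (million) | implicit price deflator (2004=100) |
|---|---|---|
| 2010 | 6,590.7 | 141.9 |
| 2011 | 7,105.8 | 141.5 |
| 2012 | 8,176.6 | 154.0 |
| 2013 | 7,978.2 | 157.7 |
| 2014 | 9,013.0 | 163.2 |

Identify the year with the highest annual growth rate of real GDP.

2011: real = 7105.8/1.415 = 5021.77; growth vs 2010 (4644.61) = 8.12%.
2012: real = 8176.6/1.540 = 5309.48; growth vs 2011 (5021.77) = 5.73%.
2013: real = 7978.2/1.577 = 5059.10; growth vs 2012 (5309.48) = -4.72%.
2014: real = 9013.0/1.632 = 5522.67; growth vs 2013 (5059.10) = 9.16%.

2014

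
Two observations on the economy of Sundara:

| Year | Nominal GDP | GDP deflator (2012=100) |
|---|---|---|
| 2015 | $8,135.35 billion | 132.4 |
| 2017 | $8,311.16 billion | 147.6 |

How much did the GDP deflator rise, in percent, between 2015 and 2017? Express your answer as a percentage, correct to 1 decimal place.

11.5%

Price-level change = 147.6 / 132.4 − 1 = 0.1148.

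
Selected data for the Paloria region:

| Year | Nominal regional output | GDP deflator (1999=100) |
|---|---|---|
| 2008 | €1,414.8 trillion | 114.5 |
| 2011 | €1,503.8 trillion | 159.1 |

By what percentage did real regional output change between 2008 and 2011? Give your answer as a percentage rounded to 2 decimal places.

Deflate each year: 2008 → 1414.8/1.145 = 1235.63; 2011 → 1503.8/1.591 = 945.19.
So real regional output changed by 945.19/1235.63 − 1 = -0.2351, i.e. -23.51%.

-23.51%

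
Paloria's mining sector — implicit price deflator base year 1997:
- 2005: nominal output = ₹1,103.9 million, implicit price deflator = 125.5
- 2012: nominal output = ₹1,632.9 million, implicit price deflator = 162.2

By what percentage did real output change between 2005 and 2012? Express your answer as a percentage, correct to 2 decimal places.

14.45%

Real output 2005 = 1103.9 / 1.255 = 879.60.
Real output 2012 = 1632.9 / 1.622 = 1006.72.
Real growth = 1006.72 / 879.60 − 1 = 0.1445.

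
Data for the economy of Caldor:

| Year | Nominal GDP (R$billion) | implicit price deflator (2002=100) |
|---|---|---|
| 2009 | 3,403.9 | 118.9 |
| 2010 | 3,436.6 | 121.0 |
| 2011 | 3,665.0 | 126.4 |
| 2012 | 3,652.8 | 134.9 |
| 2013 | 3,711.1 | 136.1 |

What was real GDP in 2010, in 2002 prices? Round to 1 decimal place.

Real GDP 2010 = 3436.6 / 1.210 = 2840.17.

R$2,840.2 billion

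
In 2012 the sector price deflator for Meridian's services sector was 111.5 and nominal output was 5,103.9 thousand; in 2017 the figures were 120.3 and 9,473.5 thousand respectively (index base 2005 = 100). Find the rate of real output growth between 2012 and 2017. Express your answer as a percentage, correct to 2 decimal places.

Deflate each year: 2012 → 5103.9/1.115 = 4577.49; 2017 → 9473.5/1.203 = 7874.90.
So real output changed by 7874.90/4577.49 − 1 = 0.7204, i.e. 72.04%.

72.04%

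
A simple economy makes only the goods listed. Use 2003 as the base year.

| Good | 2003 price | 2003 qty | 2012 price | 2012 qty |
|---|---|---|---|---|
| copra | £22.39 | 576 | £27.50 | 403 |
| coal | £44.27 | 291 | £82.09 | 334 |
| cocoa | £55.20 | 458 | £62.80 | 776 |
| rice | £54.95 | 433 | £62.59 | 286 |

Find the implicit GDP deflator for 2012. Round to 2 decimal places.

127.65

Nominal GDP 2012 = 27.50·403 + 82.09·334 + 62.80·776 + 62.59·286 = 105134.10.
Real GDP 2012 (at 2003 prices) = 22.39·403 + 44.27·334 + 55.20·776 + 54.95·286 = 82360.25.
Deflator = Nominal/Real × 100 = 105134.10/82360.25 × 100 = 127.652.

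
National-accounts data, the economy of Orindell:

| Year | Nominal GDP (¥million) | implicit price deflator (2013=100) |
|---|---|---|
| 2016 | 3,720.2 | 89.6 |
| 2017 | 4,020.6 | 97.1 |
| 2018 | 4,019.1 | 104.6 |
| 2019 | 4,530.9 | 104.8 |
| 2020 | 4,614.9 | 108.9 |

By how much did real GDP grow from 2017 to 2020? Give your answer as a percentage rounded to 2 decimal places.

2.34%

Real GDP 2017 = 4020.6/0.971 = 4140.68.
Real GDP 2020 = 4614.9/1.089 = 4237.74.
Change = 4237.74/4140.68 − 1 = 0.0234.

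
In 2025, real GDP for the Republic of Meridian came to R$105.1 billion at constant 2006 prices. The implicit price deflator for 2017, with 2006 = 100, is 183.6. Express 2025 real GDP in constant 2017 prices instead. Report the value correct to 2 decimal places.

R$192.96 billion

Real GDP in 2017 prices = Real GDP in 2006 prices × (P_2017/P_2006) = 105.1 × 1.836 = 192.96.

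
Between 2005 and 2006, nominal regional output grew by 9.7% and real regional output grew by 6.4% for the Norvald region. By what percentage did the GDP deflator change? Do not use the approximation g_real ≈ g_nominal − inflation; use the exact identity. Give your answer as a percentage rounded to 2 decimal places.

3.10%

(1 + g_nom) = (1 + g_real)(1 + π), so π = 1.0970 / 1.0640 − 1 = 0.03102.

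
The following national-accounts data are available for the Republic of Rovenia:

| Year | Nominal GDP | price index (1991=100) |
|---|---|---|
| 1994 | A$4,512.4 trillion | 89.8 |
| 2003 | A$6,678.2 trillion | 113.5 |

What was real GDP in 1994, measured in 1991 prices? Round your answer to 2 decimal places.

A$5,024.94 trillion

Real GDP = Nominal / (price index/100) = 4512.4 / 0.898 = 5024.94.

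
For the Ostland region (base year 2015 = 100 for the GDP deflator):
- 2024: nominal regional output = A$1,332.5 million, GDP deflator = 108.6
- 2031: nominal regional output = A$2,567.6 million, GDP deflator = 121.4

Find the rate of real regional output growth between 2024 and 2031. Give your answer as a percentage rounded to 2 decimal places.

Deflate each year: 2024 → 1332.5/1.086 = 1226.98; 2031 → 2567.6/1.214 = 2114.99.
So real regional output changed by 2114.99/1226.98 − 1 = 0.7237, i.e. 72.37%.

72.37%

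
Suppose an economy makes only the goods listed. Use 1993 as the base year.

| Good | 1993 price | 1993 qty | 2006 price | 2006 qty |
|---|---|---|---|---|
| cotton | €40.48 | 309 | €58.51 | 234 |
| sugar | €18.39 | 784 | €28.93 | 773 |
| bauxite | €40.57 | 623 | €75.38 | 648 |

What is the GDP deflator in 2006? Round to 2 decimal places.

169.88

Nominal GDP 2006 = 58.51·234 + 28.93·773 + 75.38·648 = 84900.47.
Real GDP 2006 (at 1993 prices) = 40.48·234 + 18.39·773 + 40.57·648 = 49977.15.
Deflator = Nominal/Real × 100 = 84900.47/49977.15 × 100 = 169.879.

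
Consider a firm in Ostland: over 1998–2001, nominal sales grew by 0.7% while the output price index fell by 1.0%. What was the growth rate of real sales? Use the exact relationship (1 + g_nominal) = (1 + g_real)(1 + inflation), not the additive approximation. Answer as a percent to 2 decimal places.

(1 + g_nom) = (1 + g_real)(1 + π), so g_real = 1.0070 / 0.9900 − 1 = 0.01717.

1.72%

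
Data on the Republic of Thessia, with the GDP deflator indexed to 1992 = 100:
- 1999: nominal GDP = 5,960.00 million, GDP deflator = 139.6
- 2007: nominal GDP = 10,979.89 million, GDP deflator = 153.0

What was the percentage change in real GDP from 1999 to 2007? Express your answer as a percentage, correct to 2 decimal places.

68.09%

Real GDP 1999 = 5960.00 / 1.396 = 4269.34.
Real GDP 2007 = 10979.89 / 1.530 = 7176.40.
Real growth = 7176.40 / 4269.34 − 1 = 0.6809.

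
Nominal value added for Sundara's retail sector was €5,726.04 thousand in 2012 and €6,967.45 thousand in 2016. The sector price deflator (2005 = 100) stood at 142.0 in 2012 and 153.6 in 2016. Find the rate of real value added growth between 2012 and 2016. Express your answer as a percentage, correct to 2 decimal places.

12.49%

Deflate each year: 2012 → 5726.04/1.420 = 4032.42; 2016 → 6967.45/1.536 = 4536.10.
So real value added changed by 4536.10/4032.42 − 1 = 0.1249, i.e. 12.49%.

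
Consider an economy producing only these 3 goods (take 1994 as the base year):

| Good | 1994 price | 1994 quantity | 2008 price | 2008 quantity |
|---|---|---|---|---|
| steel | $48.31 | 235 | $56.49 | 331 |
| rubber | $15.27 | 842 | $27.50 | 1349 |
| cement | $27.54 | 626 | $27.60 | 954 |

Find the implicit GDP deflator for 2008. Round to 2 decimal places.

Nominal GDP 2008 = 56.49·331 + 27.50·1349 + 27.60·954 = 82126.09.
Real GDP 2008 (at 1994 prices) = 48.31·331 + 15.27·1349 + 27.54·954 = 62863.00.
Deflator = Nominal/Real × 100 = 82126.09/62863.00 × 100 = 130.643.

130.64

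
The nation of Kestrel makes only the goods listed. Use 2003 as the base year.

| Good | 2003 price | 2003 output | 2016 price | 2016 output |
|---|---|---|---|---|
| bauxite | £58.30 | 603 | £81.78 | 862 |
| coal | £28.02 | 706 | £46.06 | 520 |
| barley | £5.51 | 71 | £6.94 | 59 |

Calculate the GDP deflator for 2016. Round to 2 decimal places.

Nominal GDP 2016 = 81.78·862 + 46.06·520 + 6.94·59 = 94855.02.
Real GDP 2016 (at 2003 prices) = 58.30·862 + 28.02·520 + 5.51·59 = 65150.09.
Deflator = Nominal/Real × 100 = 94855.02/65150.09 × 100 = 145.595.

145.59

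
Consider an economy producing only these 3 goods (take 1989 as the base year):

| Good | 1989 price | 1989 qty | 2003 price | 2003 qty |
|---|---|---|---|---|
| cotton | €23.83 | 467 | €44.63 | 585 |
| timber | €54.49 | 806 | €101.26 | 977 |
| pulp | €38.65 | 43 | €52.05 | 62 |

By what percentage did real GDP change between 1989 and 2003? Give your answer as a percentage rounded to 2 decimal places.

Real GDP 1989 = Nominal GDP 1989 = 23.83·467 + 54.49·806 + 38.65·43 = 56709.50.
Real GDP 2003 (at 1989 prices) = 23.83·585 + 54.49·977 + 38.65·62 = 69573.58.
Real growth = 69573.58/56709.50 − 1 = 0.2268.

22.68%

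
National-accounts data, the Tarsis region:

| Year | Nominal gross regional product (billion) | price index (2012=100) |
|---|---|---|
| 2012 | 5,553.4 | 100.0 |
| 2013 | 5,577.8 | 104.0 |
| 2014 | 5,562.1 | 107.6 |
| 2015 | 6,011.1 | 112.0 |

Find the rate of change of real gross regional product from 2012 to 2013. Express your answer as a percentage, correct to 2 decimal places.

-3.42%

Real gross regional product 2012 = 5553.4/1.000 = 5553.40.
Real gross regional product 2013 = 5577.8/1.040 = 5363.27.
Change = 5363.27/5553.40 − 1 = -0.0342.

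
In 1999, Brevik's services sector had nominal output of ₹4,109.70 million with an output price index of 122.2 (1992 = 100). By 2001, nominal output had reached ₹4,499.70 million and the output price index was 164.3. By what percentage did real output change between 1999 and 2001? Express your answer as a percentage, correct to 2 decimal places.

Deflate each year: 1999 → 4109.70/1.222 = 3363.09; 2001 → 4499.70/1.643 = 2738.71.
So real output changed by 2738.71/3363.09 − 1 = -0.1857, i.e. -18.57%.

-18.57%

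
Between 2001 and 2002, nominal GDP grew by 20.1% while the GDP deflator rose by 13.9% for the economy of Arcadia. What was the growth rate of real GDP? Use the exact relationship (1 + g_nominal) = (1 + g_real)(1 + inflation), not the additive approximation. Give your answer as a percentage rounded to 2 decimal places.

(1 + g_nom) = (1 + g_real)(1 + π), so g_real = 1.2010 / 1.1390 − 1 = 0.05443.

5.44%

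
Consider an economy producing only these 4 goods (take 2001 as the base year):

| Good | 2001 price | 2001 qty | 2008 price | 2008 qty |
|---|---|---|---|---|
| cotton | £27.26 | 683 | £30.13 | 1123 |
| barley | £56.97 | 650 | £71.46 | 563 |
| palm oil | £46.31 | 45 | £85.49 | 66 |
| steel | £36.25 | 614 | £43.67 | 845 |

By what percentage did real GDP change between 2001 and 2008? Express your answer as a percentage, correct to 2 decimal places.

Real GDP 2001 = Nominal GDP 2001 = 27.26·683 + 56.97·650 + 46.31·45 + 36.25·614 = 79990.53.
Real GDP 2008 (at 2001 prices) = 27.26·1123 + 56.97·563 + 46.31·66 + 36.25·845 = 96374.80.
Real growth = 96374.80/79990.53 − 1 = 0.2048.

20.48%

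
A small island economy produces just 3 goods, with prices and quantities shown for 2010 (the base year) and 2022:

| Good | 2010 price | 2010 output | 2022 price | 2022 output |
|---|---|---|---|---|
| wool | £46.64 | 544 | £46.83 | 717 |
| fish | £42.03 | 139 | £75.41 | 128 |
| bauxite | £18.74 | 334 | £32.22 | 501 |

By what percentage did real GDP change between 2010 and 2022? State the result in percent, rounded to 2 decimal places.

Real GDP 2010 = Nominal GDP 2010 = 46.64·544 + 42.03·139 + 18.74·334 = 37473.49.
Real GDP 2022 (at 2010 prices) = 46.64·717 + 42.03·128 + 18.74·501 = 48209.46.
Real growth = 48209.46/37473.49 − 1 = 0.2865.

28.65%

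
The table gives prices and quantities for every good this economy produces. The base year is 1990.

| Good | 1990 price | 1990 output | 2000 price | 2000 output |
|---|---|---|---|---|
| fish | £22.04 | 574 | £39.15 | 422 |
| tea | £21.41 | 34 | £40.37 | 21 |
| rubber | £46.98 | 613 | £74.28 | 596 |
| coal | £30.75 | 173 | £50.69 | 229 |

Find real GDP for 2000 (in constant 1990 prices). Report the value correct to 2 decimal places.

Real GDP 2000 = Σ (p_1990 × q_2000) = 22.04·422 + 21.41·21 + 46.98·596 + 30.75·229 = 44792.32.

£44792.32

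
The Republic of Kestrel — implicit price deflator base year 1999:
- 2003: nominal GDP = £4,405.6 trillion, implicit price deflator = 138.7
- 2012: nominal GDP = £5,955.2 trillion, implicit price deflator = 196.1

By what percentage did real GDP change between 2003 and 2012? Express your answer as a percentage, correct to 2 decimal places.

Real GDP 2003 = 4405.6 / 1.387 = 3176.35.
Real GDP 2012 = 5955.2 / 1.961 = 3036.82.
Real growth = 3036.82 / 3176.35 − 1 = -0.0439.

-4.39%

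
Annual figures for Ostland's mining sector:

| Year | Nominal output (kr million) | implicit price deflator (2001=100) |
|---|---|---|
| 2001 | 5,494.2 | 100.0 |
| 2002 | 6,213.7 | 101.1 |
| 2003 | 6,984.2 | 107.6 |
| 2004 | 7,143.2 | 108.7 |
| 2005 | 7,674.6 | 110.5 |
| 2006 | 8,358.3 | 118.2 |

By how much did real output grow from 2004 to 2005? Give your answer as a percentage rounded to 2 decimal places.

5.69%

Real output 2004 = 7143.2/1.087 = 6571.48.
Real output 2005 = 7674.6/1.105 = 6945.34.
Change = 6945.34/6571.48 − 1 = 0.0569.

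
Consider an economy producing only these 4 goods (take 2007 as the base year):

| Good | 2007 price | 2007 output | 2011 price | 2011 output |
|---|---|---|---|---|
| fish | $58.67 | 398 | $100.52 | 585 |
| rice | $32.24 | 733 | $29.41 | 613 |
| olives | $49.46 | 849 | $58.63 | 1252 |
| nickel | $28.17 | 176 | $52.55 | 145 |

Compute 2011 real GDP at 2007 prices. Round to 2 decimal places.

Real GDP 2011 = Σ (p_2007 × q_2011) = 58.67·585 + 32.24·613 + 49.46·1252 + 28.17·145 = 120093.64.

$120093.64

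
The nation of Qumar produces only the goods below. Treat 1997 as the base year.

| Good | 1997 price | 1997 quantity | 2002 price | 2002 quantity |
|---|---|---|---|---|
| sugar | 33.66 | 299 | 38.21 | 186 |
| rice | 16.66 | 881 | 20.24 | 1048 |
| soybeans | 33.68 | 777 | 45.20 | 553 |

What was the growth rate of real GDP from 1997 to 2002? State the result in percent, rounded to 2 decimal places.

Real GDP 1997 = Nominal GDP 1997 = 33.66·299 + 16.66·881 + 33.68·777 = 50911.16.
Real GDP 2002 (at 1997 prices) = 33.66·186 + 16.66·1048 + 33.68·553 = 42345.48.
Real growth = 42345.48/50911.16 − 1 = -0.1682.

-16.82%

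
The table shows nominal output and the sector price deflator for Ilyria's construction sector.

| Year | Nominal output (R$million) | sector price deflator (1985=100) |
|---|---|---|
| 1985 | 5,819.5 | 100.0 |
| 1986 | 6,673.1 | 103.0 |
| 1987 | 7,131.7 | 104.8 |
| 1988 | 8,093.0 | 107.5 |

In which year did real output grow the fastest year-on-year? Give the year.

1986: real = 6673.1/1.030 = 6478.74; growth vs 1985 (5819.50) = 11.33%.
1987: real = 7131.7/1.048 = 6805.06; growth vs 1986 (6478.74) = 5.04%.
1988: real = 8093.0/1.075 = 7528.37; growth vs 1987 (6805.06) = 10.63%.

1986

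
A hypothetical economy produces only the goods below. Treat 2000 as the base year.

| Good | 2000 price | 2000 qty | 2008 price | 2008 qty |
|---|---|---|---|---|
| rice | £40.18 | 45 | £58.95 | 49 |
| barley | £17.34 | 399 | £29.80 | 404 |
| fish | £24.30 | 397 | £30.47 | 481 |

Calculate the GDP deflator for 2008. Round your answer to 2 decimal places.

143.18

Nominal GDP 2008 = 58.95·49 + 29.80·404 + 30.47·481 = 29583.82.
Real GDP 2008 (at 2000 prices) = 40.18·49 + 17.34·404 + 24.30·481 = 20662.48.
Deflator = Nominal/Real × 100 = 29583.82/20662.48 × 100 = 143.177.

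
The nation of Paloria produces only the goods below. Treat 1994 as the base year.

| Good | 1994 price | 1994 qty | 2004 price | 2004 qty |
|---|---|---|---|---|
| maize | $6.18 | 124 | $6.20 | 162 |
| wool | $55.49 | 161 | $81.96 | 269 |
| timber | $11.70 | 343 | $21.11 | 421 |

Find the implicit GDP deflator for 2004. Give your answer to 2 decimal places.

Nominal GDP 2004 = 6.20·162 + 81.96·269 + 21.11·421 = 31938.95.
Real GDP 2004 (at 1994 prices) = 6.18·162 + 55.49·269 + 11.70·421 = 20853.67.
Deflator = Nominal/Real × 100 = 31938.95/20853.67 × 100 = 153.157.

153.16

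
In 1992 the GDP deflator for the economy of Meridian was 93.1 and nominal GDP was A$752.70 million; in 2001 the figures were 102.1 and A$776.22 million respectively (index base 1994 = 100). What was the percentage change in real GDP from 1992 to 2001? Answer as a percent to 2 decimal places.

Real GDP 1992 = 752.70 / 0.931 = 808.49.
Real GDP 2001 = 776.22 / 1.021 = 760.25.
Real growth = 760.25 / 808.49 − 1 = -0.0597.

-5.97%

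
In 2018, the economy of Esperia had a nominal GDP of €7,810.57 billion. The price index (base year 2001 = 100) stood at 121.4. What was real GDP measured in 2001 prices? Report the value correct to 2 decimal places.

€6,433.75 billion

Real GDP = Nominal / (price index/100) = 7810.57 / 1.214 = 6433.75.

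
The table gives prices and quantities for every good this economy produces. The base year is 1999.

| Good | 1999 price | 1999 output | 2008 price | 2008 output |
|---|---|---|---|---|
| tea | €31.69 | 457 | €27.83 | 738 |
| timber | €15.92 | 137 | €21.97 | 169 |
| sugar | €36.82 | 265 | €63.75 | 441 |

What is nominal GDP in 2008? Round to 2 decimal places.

Nominal GDP 2008 = Σ (p_2008 × q_2008) = 27.83·738 + 21.97·169 + 63.75·441 = 52365.22.

€52365.22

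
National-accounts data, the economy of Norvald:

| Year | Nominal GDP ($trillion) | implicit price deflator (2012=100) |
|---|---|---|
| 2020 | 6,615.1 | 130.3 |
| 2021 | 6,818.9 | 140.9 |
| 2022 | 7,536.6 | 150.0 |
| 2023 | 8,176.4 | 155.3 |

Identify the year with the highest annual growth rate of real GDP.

2021: real = 6818.9/1.409 = 4839.53; growth vs 2020 (5076.82) = -4.67%.
2022: real = 7536.6/1.500 = 5024.40; growth vs 2021 (4839.53) = 3.82%.
2023: real = 8176.4/1.553 = 5264.91; growth vs 2022 (5024.40) = 4.79%.

2023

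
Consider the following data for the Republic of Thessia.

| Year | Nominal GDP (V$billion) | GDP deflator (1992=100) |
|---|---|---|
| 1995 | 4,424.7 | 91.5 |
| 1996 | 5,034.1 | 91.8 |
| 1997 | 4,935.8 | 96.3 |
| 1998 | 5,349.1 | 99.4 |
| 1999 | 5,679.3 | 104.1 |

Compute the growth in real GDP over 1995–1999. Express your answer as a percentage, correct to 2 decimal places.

12.82%

Real GDP 1995 = 4424.7/0.915 = 4835.74.
Real GDP 1999 = 5679.3/1.041 = 5455.62.
Change = 5455.62/4835.74 − 1 = 0.1282.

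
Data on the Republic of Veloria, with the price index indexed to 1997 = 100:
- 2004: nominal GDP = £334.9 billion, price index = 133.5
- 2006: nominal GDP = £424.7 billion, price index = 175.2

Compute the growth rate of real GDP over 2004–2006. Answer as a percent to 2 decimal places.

-3.37%

Real GDP 2004 = 334.9 / 1.335 = 250.86.
Real GDP 2006 = 424.7 / 1.752 = 242.41.
Real growth = 242.41 / 250.86 − 1 = -0.0337.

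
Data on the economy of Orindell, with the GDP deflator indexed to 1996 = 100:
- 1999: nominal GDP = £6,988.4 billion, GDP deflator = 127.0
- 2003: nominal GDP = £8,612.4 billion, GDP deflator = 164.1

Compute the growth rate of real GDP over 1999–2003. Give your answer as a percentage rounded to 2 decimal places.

Real GDP 1999 = 6988.4 / 1.270 = 5502.68.
Real GDP 2003 = 8612.4 / 1.641 = 5248.26.
Real growth = 5248.26 / 5502.68 − 1 = -0.0462.

-4.62%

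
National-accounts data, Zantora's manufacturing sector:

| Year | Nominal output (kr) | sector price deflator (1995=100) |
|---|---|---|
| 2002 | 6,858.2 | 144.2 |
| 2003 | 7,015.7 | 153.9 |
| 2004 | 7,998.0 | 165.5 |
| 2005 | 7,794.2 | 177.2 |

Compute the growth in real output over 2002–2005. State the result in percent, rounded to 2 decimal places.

Real output 2002 = 6858.2/1.442 = 4756.03.
Real output 2005 = 7794.2/1.772 = 4398.53.
Change = 4398.53/4756.03 − 1 = -0.0752.

-7.52%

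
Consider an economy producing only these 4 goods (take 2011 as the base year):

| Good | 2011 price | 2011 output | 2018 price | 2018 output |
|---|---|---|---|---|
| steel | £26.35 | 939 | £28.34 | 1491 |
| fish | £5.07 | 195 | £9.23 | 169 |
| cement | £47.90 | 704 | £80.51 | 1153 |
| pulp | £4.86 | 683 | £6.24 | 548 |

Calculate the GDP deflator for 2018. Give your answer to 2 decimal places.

142.87

Nominal GDP 2018 = 28.34·1491 + 9.23·169 + 80.51·1153 + 6.24·548 = 140062.36.
Real GDP 2018 (at 2011 prices) = 26.35·1491 + 5.07·169 + 47.90·1153 + 4.86·548 = 98036.66.
Deflator = Nominal/Real × 100 = 140062.36/98036.66 × 100 = 142.867.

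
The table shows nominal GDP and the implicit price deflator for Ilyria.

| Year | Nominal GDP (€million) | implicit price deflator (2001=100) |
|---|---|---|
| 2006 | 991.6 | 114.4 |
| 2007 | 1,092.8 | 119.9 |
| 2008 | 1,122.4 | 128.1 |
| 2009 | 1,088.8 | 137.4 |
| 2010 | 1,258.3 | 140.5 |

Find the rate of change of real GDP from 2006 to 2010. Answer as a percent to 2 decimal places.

Real GDP 2006 = 991.6/1.144 = 866.78.
Real GDP 2010 = 1258.3/1.405 = 895.59.
Change = 895.59/866.78 − 1 = 0.0332.

3.32%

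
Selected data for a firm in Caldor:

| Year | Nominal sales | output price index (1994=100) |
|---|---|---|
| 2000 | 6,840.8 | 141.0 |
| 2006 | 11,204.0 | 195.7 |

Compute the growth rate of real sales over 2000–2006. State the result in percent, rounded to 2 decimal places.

18.00%

Real sales 2000 = 6840.8 / 1.410 = 4851.63.
Real sales 2006 = 11204.0 / 1.957 = 5725.09.
Real growth = 5725.09 / 4851.63 − 1 = 0.1800.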